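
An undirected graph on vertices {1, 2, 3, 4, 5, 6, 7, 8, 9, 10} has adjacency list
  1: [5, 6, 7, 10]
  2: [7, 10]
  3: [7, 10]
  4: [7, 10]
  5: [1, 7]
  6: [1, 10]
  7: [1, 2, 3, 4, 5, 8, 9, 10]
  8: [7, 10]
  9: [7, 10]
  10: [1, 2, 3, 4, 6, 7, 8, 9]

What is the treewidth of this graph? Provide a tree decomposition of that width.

Treewidth 2.
One such decomposition:
Bags: B1 = {1, 7, 10}  B2 = {1, 6, 10}  B3 = {2, 7, 10}  B4 = {7, 9, 10}  B5 = {7, 8, 10}  B6 = {1, 5, 7}  B7 = {4, 7, 10}  B8 = {3, 7, 10}
Tree: B1–B2, B1–B3, B3–B4, B1–B5, B1–B6, B1–B7, B3–B8

The largest bag has 3 vertices, giving width 2; this decomposition certifies tw(G) ≤ 2. Conversely, {1, 6, 10} is a clique of size 3, and the vertices of any clique must share a bag in every tree decomposition; so some bag has ≥ 3 vertices and tw(G) ≥ 2. Hence tw(G) = 2 exactly.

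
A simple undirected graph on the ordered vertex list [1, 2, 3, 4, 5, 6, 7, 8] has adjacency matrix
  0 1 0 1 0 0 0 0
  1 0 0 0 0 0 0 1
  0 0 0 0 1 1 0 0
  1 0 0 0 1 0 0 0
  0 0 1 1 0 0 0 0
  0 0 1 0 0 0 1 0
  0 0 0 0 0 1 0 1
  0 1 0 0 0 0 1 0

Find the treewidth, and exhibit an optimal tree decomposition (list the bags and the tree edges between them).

Every bag has size at most 3, so the width is 3 − 1 = 2 and tw(G) ≤ 2. For the lower bound, G contains the cycle 6–7–8–2–1–4–5–3–6, so G is not a forest; only forests have treewidth ≤ 1, hence tw(G) ≥ 2. Combining the bounds, tw(G) = 2.

Treewidth 2.
Bags: B1 = {6, 7, 8}  B2 = {2, 6, 8}  B3 = {1, 2, 6}  B4 = {1, 4, 6}  B5 = {4, 5, 6}  B6 = {3, 5, 6}
Tree: B1–B2, B2–B3, B3–B4, B4–B5, B5–B6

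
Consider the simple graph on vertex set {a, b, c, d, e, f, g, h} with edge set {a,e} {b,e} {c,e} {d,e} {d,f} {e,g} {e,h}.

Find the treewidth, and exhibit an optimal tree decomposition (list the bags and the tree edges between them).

Treewidth 1.
One such decomposition:
Bags: B1 = {b, e}  B2 = {d, e}  B3 = {e, g}  B4 = {d, f}  B5 = {e, h}  B6 = {a, e}  B7 = {c, e}
Tree: B1–B2, B1–B3, B2–B4, B2–B5, B2–B6, B1–B7

The largest bag has 2 vertices, giving width 1; this decomposition certifies tw(G) ≤ 1. Since G has at least one edge (e.g. b–e), it is not an edgeless graph, so tw(G) ≥ 1. Therefore the treewidth is 1.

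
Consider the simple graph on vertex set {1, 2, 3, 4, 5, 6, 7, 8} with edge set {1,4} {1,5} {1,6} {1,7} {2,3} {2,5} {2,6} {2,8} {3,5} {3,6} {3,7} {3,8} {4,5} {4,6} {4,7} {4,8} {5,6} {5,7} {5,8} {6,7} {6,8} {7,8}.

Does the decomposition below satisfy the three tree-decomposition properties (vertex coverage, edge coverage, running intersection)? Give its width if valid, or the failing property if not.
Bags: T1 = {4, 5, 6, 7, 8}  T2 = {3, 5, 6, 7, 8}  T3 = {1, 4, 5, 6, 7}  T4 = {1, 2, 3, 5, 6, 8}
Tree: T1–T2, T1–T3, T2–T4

No — bags containing vertex 1 are not connected in the tree.

A tree decomposition must satisfy three properties: every vertex lies in some bag; for every edge, both endpoints lie together in some bag; and for every vertex, the bags containing it form a connected subtree. Here bags containing vertex 1 are not connected in the tree, so the decomposition is invalid.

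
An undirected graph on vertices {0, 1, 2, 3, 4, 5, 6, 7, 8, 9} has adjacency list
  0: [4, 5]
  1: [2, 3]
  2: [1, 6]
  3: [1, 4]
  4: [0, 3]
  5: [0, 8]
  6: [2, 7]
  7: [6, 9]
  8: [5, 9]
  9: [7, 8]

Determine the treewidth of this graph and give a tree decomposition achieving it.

Every bag has size at most 3, so the width is 3 − 1 = 2 and tw(G) ≤ 2. The edges 6–2–1–3–4–0–5–8–9–7–6 form a cycle, so G is not a tree and its treewidth is at least 2. Therefore the treewidth is 2.

Treewidth 2.
One optimal decomposition is:
Bags: B1 = {1, 2, 6}  B2 = {1, 3, 6}  B3 = {3, 4, 6}  B4 = {0, 4, 6}  B5 = {0, 5, 6}  B6 = {5, 6, 8}  B7 = {6, 8, 9}  B8 = {6, 7, 9}
Tree: B1–B2, B2–B3, B3–B4, B4–B5, B5–B6, B6–B7, B7–B8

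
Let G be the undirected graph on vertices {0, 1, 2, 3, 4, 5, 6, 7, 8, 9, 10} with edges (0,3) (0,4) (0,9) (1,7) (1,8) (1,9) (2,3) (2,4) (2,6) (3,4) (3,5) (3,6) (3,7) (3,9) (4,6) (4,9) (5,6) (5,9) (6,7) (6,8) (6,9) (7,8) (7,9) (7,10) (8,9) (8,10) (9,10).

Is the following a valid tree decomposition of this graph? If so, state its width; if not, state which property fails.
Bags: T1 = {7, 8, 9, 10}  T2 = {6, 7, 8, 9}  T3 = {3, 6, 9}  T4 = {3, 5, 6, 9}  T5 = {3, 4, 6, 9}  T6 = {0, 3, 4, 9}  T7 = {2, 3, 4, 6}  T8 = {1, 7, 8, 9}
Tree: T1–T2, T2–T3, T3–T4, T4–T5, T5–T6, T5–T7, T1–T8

No — edge (7,3) lies in no bag.

A tree decomposition must satisfy three properties: every vertex lies in some bag; for every edge, both endpoints lie together in some bag; and for every vertex, the bags containing it form a connected subtree. Here edge (7,3) lies in no bag, so the decomposition is invalid.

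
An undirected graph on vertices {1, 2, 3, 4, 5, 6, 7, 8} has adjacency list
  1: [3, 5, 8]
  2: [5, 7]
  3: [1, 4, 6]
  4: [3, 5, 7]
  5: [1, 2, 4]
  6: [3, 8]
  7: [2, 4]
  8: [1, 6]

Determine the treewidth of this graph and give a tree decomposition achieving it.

Treewidth 2.
One such decomposition:
Bags: B1 = {1, 6, 8}  B2 = {1, 3, 6}  B3 = {1, 3, 5}  B4 = {3, 4, 5}  B5 = {2, 4, 5}  B6 = {2, 4, 7}
Tree: B1–B2, B2–B3, B3–B4, B4–B5, B5–B6

Each bag holds 3 vertices, so the decomposition has width 2, which upper-bounds the treewidth. For the lower bound, G contains the cycle 8–6–3–1–8, so G is not a forest; only forests have treewidth ≤ 1, hence tw(G) ≥ 2. Hence tw(G) = 2 exactly.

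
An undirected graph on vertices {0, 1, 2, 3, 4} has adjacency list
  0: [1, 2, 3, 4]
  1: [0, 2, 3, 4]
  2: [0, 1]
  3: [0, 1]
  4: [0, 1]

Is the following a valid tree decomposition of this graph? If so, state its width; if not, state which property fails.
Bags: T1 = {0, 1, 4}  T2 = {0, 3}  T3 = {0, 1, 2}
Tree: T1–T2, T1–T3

No — edge (1,3) lies in no bag.

A tree decomposition must satisfy three properties: every vertex lies in some bag; for every edge, both endpoints lie together in some bag; and for every vertex, the bags containing it form a connected subtree. Here edge (1,3) lies in no bag, so the decomposition is invalid.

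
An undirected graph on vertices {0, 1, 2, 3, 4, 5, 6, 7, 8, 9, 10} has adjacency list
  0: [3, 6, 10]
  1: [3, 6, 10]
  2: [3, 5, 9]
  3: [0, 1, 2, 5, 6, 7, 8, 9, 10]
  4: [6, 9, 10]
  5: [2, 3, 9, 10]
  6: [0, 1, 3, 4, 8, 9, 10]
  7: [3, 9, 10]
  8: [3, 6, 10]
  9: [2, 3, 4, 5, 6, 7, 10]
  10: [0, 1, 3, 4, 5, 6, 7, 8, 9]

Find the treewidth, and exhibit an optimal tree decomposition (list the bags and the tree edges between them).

Treewidth 3.
Bags: B1 = {0, 3, 6, 10}  B2 = {3, 6, 9, 10}  B3 = {3, 5, 9, 10}  B4 = {3, 7, 9, 10}  B5 = {3, 6, 8, 10}  B6 = {2, 3, 5, 9}  B7 = {4, 6, 9, 10}  B8 = {1, 3, 6, 10}
Tree: B1–B2, B2–B3, B3–B4, B2–B5, B3–B6, B2–B7, B2–B8

The largest bag has 4 vertices, giving width 3; this decomposition certifies tw(G) ≤ 3. Conversely, {2, 3, 5, 9} is a clique of size 4, and the vertices of any clique must share a bag in every tree decomposition; so some bag has ≥ 4 vertices and tw(G) ≥ 3. Hence tw(G) = 3 exactly.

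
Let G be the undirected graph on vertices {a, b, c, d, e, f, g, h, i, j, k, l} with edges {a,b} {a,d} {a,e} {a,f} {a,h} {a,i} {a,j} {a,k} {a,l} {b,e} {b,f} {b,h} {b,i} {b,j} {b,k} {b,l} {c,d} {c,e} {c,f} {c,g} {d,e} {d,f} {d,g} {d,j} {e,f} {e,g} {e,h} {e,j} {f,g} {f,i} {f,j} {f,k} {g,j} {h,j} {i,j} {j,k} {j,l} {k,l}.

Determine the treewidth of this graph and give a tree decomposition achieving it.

Every bag has size at most 5, so the width is 5 − 1 = 4 and tw(G) ≤ 4. On the other hand G contains the 5-clique {d, e, f, g, j}. A clique must lie in a single bag of any decomposition, so no decomposition can have width below 4. Hence tw(G) = 4 exactly.

Treewidth 4.
One optimal decomposition is:
Bags: B1 = {a, b, e, h, j}  B2 = {a, b, e, f, j}  B3 = {a, d, e, f, j}  B4 = {d, e, f, g, j}  B5 = {a, b, f, j, k}  B6 = {c, d, e, f, g}  B7 = {a, b, f, i, j}  B8 = {a, b, j, k, l}
Tree: B1–B2, B2–B3, B3–B4, B2–B5, B4–B6, B2–B7, B5–B8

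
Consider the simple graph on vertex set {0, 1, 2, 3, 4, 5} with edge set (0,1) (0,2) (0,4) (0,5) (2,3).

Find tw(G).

1

A width-1 tree decomposition is:
Bags: B1 = {2, 3}  B2 = {0, 2}  B3 = {0, 4}  B4 = {0, 5}  B5 = {0, 1}
Tree: B1–B2, B2–B3, B3–B4, B4–B5
Every bag has size at most 2, so the width is 2 − 1 = 1 and tw(G) ≤ 1. Any graph with an edge has treewidth ≥ 1, and G has the edge 3–2. The upper and lower bounds meet at 1, so that is the treewidth.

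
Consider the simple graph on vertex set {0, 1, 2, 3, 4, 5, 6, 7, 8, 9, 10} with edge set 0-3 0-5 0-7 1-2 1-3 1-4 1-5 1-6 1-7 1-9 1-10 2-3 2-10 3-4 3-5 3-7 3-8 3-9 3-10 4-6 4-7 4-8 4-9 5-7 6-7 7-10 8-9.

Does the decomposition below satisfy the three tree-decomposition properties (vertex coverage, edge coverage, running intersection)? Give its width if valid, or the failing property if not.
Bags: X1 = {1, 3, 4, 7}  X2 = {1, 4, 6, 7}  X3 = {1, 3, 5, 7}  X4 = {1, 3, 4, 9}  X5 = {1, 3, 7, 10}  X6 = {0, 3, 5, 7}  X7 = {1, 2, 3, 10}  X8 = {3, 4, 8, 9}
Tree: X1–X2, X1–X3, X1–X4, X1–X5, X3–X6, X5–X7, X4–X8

Vertex coverage: the bags together contain {0, 1, 2, 3, 4, 5, 6, 7, 8, 9, 10}, the full vertex set. Edge coverage: each edge of G has both endpoints in at least one bag. Running intersection: for every vertex, the bags containing it form a connected subtree. All three properties hold, so this is a valid tree decomposition of width max|bag| − 1 = 3, and hence tw(G) ≤ 3.

Yes; width 3.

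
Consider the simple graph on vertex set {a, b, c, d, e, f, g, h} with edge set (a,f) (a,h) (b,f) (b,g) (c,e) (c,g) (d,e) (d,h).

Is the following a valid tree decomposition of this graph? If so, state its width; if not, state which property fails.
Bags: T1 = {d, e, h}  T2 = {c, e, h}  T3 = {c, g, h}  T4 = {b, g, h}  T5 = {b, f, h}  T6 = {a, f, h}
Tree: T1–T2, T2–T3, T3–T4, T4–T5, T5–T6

Every vertex of G appears in some bag (union = {a, b, c, d, e, f, g, h}); every edge is covered by a bag; and for each vertex v the set of bags containing v is connected in the bag tree. The decomposition is therefore valid. The largest bag has 3 vertices, so the width is 2.

Yes; width 2.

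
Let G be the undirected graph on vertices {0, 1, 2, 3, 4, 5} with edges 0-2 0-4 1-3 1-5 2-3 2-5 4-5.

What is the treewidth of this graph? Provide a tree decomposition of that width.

Each bag holds 3 vertices, so the decomposition has width 2, which upper-bounds the treewidth. For the lower bound, G contains the cycle 0–4–5–2–0, so G is not a forest; only forests have treewidth ≤ 1, hence tw(G) ≥ 2. The upper and lower bounds meet at 2, so that is the treewidth.

Treewidth 2.
One optimal decomposition is:
Bags: B1 = {0, 2, 4}  B2 = {2, 4, 5}  B3 = {2, 3, 5}  B4 = {1, 3, 5}
Tree: B1–B2, B2–B3, B3–B4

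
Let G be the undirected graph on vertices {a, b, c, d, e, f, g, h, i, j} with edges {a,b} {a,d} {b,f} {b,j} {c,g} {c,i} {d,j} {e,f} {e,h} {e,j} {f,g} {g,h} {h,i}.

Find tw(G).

A width-2 tree decomposition is:
Bags: B1 = {a, b, d}  B2 = {b, d, j}  B3 = {b, f, j}  B4 = {e, f, j}  B5 = {e, f, g}  B6 = {e, g, h}  B7 = {c, g, h}  B8 = {c, h, i}
Tree: B1–B2, B2–B3, B3–B4, B4–B5, B5–B6, B6–B7, B7–B8
Each bag holds 3 vertices, so the decomposition has width 2, which upper-bounds the treewidth. The edges a–d–j–b–a form a cycle, so G is not a tree and its treewidth is at least 2. Therefore the treewidth is 2.

2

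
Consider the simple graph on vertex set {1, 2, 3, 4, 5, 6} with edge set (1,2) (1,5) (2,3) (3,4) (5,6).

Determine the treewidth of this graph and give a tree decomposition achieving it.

Every bag has size at most 2, so the width is 2 − 1 = 1 and tw(G) ≤ 1. Any graph with an edge has treewidth ≥ 1, and G has the edge 6–5. Hence tw(G) = 1 exactly.

Treewidth 1.
One such decomposition:
Bags: B1 = {5, 6}  B2 = {1, 5}  B3 = {1, 2}  B4 = {2, 3}  B5 = {3, 4}
Tree: B1–B2, B2–B3, B3–B4, B4–B5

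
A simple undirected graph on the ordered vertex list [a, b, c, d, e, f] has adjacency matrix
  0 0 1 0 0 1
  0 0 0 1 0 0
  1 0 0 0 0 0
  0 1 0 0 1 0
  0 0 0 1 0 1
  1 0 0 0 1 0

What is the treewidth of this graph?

1

A width-1 tree decomposition is:
Bags: B1 = {b, d}  B2 = {d, e}  B3 = {e, f}  B4 = {a, f}  B5 = {a, c}
Tree: B1–B2, B2–B3, B3–B4, B4–B5
Each bag holds 2 vertices, so the decomposition has width 1, which upper-bounds the treewidth. Any graph with an edge has treewidth ≥ 1, and G has the edge b–d. The upper and lower bounds meet at 1, so that is the treewidth.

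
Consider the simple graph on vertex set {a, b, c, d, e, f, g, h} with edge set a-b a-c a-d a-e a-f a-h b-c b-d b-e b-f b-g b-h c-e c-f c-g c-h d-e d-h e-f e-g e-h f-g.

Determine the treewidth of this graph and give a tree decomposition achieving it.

The largest bag has 5 vertices, giving width 4; this decomposition certifies tw(G) ≤ 4. For the lower bound, the 5 vertices {a, b, d, e, h} are pairwise adjacent, and any tree decomposition puts a clique entirely inside one bag — forcing width ≥ 4. Combining the bounds, tw(G) = 4.

Treewidth 4.
One such decomposition:
Bags: B1 = {a, b, c, e, h}  B2 = {a, b, c, e, f}  B3 = {b, c, e, f, g}  B4 = {a, b, d, e, h}
Tree: B1–B2, B2–B3, B1–B4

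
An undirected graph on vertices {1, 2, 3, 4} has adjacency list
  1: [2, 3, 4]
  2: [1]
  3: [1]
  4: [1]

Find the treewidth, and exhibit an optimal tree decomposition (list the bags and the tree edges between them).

Each bag holds 2 vertices, so the decomposition has width 1, which upper-bounds the treewidth. Since G has at least one edge (e.g. 1–2), it is not an edgeless graph, so tw(G) ≥ 1. The upper and lower bounds meet at 1, so that is the treewidth.

Treewidth 1.
One such decomposition:
Bags: B1 = {1, 2}  B2 = {1, 4}  B3 = {1, 3}
Tree: B1–B2, B2–B3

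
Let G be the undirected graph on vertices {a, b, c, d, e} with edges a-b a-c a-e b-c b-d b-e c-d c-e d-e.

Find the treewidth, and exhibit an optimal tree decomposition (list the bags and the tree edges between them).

The largest bag has 4 vertices, giving width 3; this decomposition certifies tw(G) ≤ 3. On the other hand G contains the 4-clique {b, c, d, e}. A clique must lie in a single bag of any decomposition, so no decomposition can have width below 3. Therefore the treewidth is 3.

Treewidth 3.
Bags: B1 = {b, c, d, e}  B2 = {a, b, c, e}
Tree: B1–B2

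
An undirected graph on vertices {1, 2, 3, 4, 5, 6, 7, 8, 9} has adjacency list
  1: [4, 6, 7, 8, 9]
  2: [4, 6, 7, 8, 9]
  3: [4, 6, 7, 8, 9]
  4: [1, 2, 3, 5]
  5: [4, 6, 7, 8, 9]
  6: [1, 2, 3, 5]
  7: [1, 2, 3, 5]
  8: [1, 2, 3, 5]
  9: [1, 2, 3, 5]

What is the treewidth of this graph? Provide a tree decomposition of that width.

Treewidth 4.
One such decomposition:
Bags: B1 = {1, 2, 3, 5, 6}  B2 = {1, 2, 3, 5, 9}  B3 = {1, 2, 3, 5, 7}  B4 = {1, 2, 3, 4, 5}  B5 = {1, 2, 3, 5, 8}
Tree: B1–B2, B2–B3, B3–B4, B4–B5

The largest bag has 5 vertices, giving width 4; this decomposition certifies tw(G) ≤ 4. For the lower bound: the 5 vertex sets {1,6}, {2,9}, {3,7}, {5}, {4} are disjoint, each induces a connected subgraph, and every pair is joined by at least one edge of G. Contracting each set to a single vertex therefore yields K_{5} as a minor, and since treewidth is minor-monotone, tw(G) ≥ tw(K_{5}) = 4. Therefore the treewidth is 4.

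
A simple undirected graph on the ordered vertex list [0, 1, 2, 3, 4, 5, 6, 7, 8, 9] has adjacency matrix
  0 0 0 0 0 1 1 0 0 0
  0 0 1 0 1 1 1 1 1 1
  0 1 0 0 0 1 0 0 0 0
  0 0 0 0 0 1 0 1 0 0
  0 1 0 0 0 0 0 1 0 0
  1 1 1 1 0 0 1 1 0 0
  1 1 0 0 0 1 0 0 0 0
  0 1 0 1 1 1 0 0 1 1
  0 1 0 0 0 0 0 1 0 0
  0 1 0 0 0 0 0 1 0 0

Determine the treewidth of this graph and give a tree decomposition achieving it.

Treewidth 2.
One optimal decomposition is:
Bags: B1 = {1, 5, 7}  B2 = {1, 7, 9}  B3 = {1, 2, 5}  B4 = {3, 5, 7}  B5 = {1, 5, 6}  B6 = {0, 5, 6}  B7 = {1, 7, 8}  B8 = {1, 4, 7}
Tree: B1–B2, B1–B3, B1–B4, B3–B5, B5–B6, B2–B7, B1–B8

The largest bag has 3 vertices, giving width 2; this decomposition certifies tw(G) ≤ 2. Conversely, {0, 5, 6} is a clique of size 3, and the vertices of any clique must share a bag in every tree decomposition; so some bag has ≥ 3 vertices and tw(G) ≥ 2. The upper and lower bounds meet at 2, so that is the treewidth.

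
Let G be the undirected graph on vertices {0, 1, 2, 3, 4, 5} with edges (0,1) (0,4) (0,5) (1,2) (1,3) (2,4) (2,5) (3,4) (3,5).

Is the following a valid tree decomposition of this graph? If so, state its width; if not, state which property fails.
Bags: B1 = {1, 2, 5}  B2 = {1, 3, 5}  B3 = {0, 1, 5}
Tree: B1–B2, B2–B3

No — vertex 4 appears in no bag.

A tree decomposition must satisfy three properties: every vertex lies in some bag; for every edge, both endpoints lie together in some bag; and for every vertex, the bags containing it form a connected subtree. Here vertex 4 appears in no bag, so the decomposition is invalid.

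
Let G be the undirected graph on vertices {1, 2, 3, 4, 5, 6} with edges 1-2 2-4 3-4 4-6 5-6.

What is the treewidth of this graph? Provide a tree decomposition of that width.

Treewidth 1.
One optimal decomposition is:
Bags: B1 = {4, 6}  B2 = {2, 4}  B3 = {1, 2}  B4 = {5, 6}  B5 = {3, 4}
Tree: B1–B2, B2–B3, B1–B4, B2–B5

Every bag has size at most 2, so the width is 2 − 1 = 1 and tw(G) ≤ 1. Any graph with an edge has treewidth ≥ 1, and G has the edge 4–6. Hence tw(G) = 1 exactly.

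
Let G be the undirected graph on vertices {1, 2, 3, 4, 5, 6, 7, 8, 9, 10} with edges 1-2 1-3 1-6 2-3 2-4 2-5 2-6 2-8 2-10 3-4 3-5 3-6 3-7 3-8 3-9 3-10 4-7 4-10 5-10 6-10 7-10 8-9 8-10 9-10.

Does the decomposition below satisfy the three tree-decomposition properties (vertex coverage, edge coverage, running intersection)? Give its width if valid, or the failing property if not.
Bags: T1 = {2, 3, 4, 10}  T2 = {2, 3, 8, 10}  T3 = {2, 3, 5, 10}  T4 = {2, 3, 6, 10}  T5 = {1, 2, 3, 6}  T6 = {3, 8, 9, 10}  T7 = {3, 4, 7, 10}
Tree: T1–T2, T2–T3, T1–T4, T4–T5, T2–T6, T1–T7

Every vertex of G appears in some bag (union = {1, 2, 3, 4, 5, 6, 7, 8, 9, 10}); every edge is covered by a bag; and for each vertex v the set of bags containing v is connected in the bag tree. The decomposition is therefore valid. The largest bag has 4 vertices, so the width is 3.

Yes; width 3.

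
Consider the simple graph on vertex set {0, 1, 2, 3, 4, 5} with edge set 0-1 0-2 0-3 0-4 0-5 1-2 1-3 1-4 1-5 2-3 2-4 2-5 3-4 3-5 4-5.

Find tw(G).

5

A width-5 tree decomposition is:
Bags: B1 = {0, 1, 2, 3, 4, 5}
Tree: (single bag)
A single bag containing all 6 vertices is trivially a valid decomposition of width 5. Conversely, {0, 1, 2, 3, 4, 5} is a clique of size 6, and the vertices of any clique must share a bag in every tree decomposition; so some bag has ≥ 6 vertices and tw(G) ≥ 5. Therefore the treewidth is 5.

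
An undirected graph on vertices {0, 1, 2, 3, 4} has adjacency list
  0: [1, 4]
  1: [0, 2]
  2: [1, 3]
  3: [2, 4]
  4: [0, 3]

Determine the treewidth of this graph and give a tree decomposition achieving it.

Treewidth 2.
One such decomposition:
Bags: B1 = {0, 1, 2}  B2 = {0, 2, 4}  B3 = {2, 3, 4}
Tree: B1–B2, B2–B3

The largest bag has 3 vertices, giving width 2; this decomposition certifies tw(G) ≤ 2. Since 2–1–0–4–3–2 is a cycle in G, G is not acyclic. Forests are exactly the graphs of treewidth ≤ 1, so tw(G) ≥ 2. Therefore the treewidth is 2.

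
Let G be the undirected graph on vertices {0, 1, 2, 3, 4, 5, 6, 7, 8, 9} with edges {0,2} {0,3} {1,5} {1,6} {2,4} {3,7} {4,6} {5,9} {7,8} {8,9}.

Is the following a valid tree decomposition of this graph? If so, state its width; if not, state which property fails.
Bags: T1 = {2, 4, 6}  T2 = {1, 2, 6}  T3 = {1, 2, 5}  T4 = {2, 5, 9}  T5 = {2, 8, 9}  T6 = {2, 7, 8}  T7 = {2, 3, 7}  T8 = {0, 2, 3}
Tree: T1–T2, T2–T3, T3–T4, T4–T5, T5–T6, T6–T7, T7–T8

Yes; width 2.

Vertex coverage: the bags together contain {0, 1, 2, 3, 4, 5, 6, 7, 8, 9}, the full vertex set. Edge coverage: each edge of G has both endpoints in at least one bag. Running intersection: for every vertex, the bags containing it form a connected subtree. All three properties hold, so this is a valid tree decomposition of width max|bag| − 1 = 2, and hence tw(G) ≤ 2.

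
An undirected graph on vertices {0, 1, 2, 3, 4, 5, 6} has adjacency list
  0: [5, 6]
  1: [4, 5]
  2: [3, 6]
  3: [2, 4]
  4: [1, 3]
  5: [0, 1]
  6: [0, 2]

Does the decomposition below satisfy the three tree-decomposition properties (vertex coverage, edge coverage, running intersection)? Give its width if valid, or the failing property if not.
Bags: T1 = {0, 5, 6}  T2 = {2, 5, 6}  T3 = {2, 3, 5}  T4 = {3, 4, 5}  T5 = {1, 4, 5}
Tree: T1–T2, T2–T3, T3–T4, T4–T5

Checking the three conditions: (i) the bags cover all of {0, 1, 2, 3, 4, 5, 6}; (ii) for each edge, some bag contains both endpoints; (iii) the bags containing any fixed vertex form a subtree. All hold, so the decomposition is valid with width 3 − 1 = 2.

Yes; width 2.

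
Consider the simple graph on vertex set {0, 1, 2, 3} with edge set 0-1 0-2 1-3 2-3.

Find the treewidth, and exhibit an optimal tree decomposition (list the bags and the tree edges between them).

Treewidth 2.
One such decomposition:
Bags: B1 = {0, 1, 3}  B2 = {0, 2, 3}
Tree: B1–B2

Each bag holds 3 vertices, so the decomposition has width 2, which upper-bounds the treewidth. The edges 0–1–3–2–0 form a cycle, so G is not a tree and its treewidth is at least 2. Hence tw(G) = 2 exactly.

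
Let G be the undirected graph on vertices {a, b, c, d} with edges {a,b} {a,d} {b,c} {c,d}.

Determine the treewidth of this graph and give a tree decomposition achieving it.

Each bag holds 3 vertices, so the decomposition has width 2, which upper-bounds the treewidth. Since b–c–d–a–b is a cycle in G, G is not acyclic. Forests are exactly the graphs of treewidth ≤ 1, so tw(G) ≥ 2. Combining the bounds, tw(G) = 2.

Treewidth 2.
One optimal decomposition is:
Bags: B1 = {b, c, d}  B2 = {a, b, d}
Tree: B1–B2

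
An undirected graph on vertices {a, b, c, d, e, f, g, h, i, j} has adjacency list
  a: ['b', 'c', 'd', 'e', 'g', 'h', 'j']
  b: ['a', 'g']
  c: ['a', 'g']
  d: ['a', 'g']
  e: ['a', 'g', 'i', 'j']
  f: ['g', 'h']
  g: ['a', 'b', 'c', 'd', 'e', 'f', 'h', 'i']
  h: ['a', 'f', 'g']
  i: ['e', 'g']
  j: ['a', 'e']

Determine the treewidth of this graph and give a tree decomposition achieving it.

Treewidth 2.
One such decomposition:
Bags: B1 = {a, d, g}  B2 = {a, b, g}  B3 = {a, g, h}  B4 = {a, e, g}  B5 = {a, c, g}  B6 = {e, g, i}  B7 = {f, g, h}  B8 = {a, e, j}
Tree: B1–B2, B2–B3, B2–B4, B4–B5, B4–B6, B3–B7, B4–B8

The largest bag has 3 vertices, giving width 2; this decomposition certifies tw(G) ≤ 2. On the other hand G contains the 3-clique {a, d, g}. A clique must lie in a single bag of any decomposition, so no decomposition can have width below 2. Combining the bounds, tw(G) = 2.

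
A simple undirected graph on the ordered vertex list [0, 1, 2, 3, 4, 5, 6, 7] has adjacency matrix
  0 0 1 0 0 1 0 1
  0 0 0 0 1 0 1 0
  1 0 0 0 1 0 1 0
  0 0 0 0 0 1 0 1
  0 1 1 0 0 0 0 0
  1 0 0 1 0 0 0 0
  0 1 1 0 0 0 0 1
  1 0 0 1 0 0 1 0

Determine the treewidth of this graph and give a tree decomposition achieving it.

The largest bag has 3 vertices, giving width 2; this decomposition certifies tw(G) ≤ 2. Since 5–3–7–0–5 is a cycle in G, G is not acyclic. Forests are exactly the graphs of treewidth ≤ 1, so tw(G) ≥ 2. The upper and lower bounds meet at 2, so that is the treewidth.

Treewidth 2.
Bags: B1 = {0, 3, 5}  B2 = {0, 3, 7}  B3 = {0, 2, 7}  B4 = {2, 6, 7}  B5 = {2, 4, 6}  B6 = {1, 4, 6}
Tree: B1–B2, B2–B3, B3–B4, B4–B5, B5–B6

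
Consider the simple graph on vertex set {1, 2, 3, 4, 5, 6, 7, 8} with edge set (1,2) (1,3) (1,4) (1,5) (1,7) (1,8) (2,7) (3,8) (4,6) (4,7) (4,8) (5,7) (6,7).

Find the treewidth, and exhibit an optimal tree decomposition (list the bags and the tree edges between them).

Treewidth 2.
One such decomposition:
Bags: B1 = {1, 4, 7}  B2 = {1, 4, 8}  B3 = {1, 2, 7}  B4 = {4, 6, 7}  B5 = {1, 3, 8}  B6 = {1, 5, 7}
Tree: B1–B2, B1–B3, B1–B4, B2–B5, B1–B6

Every bag has size at most 3, so the width is 3 − 1 = 2 and tw(G) ≤ 2. For the lower bound, the 3 vertices {1, 3, 8} are pairwise adjacent, and any tree decomposition puts a clique entirely inside one bag — forcing width ≥ 2. Combining the bounds, tw(G) = 2.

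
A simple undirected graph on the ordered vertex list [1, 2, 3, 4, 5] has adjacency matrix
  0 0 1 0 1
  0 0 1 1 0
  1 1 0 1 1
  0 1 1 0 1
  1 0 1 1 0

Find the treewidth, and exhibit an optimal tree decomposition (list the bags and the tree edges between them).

Treewidth 2.
One such decomposition:
Bags: B1 = {1, 3, 5}  B2 = {3, 4, 5}  B3 = {2, 3, 4}
Tree: B1–B2, B2–B3

Every bag has size at most 3, so the width is 3 − 1 = 2 and tw(G) ≤ 2. Conversely, {1, 3, 5} is a clique of size 3, and the vertices of any clique must share a bag in every tree decomposition; so some bag has ≥ 3 vertices and tw(G) ≥ 2. Hence tw(G) = 2 exactly.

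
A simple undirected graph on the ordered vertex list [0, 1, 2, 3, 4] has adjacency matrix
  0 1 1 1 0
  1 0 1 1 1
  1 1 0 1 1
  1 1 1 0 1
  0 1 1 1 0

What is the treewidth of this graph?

A width-3 tree decomposition is:
Bags: B1 = {1, 2, 3, 4}  B2 = {0, 1, 2, 3}
Tree: B1–B2
Each bag holds 4 vertices, so the decomposition has width 3, which upper-bounds the treewidth. On the other hand G contains the 4-clique {0, 1, 2, 3}. A clique must lie in a single bag of any decomposition, so no decomposition can have width below 3. Combining the bounds, tw(G) = 3.

3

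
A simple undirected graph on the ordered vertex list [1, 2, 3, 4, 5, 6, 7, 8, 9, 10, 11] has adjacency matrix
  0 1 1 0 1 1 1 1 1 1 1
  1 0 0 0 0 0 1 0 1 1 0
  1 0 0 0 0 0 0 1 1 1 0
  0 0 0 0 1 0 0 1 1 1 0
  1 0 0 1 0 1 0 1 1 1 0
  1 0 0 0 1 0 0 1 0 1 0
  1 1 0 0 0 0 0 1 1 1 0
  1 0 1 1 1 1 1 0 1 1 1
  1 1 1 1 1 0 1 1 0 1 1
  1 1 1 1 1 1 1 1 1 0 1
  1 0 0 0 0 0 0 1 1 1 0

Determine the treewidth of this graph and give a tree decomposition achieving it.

Each bag holds 5 vertices, so the decomposition has width 4, which upper-bounds the treewidth. Conversely, {1, 3, 8, 9, 10} is a clique of size 5, and the vertices of any clique must share a bag in every tree decomposition; so some bag has ≥ 5 vertices and tw(G) ≥ 4. Hence tw(G) = 4 exactly.

Treewidth 4.
One optimal decomposition is:
Bags: B1 = {4, 5, 8, 9, 10}  B2 = {1, 5, 8, 9, 10}  B3 = {1, 3, 8, 9, 10}  B4 = {1, 7, 8, 9, 10}  B5 = {1, 8, 9, 10, 11}  B6 = {1, 2, 7, 9, 10}  B7 = {1, 5, 6, 8, 10}
Tree: B1–B2, B2–B3, B2–B4, B2–B5, B4–B6, B2–B7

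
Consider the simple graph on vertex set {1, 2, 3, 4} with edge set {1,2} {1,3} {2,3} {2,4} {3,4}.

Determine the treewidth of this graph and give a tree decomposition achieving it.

Treewidth 2.
One optimal decomposition is:
Bags: B1 = {1, 2, 3}  B2 = {2, 3, 4}
Tree: B1–B2

The largest bag has 3 vertices, giving width 2; this decomposition certifies tw(G) ≤ 2. Conversely, {1, 2, 3} is a clique of size 3, and the vertices of any clique must share a bag in every tree decomposition; so some bag has ≥ 3 vertices and tw(G) ≥ 2. The upper and lower bounds meet at 2, so that is the treewidth.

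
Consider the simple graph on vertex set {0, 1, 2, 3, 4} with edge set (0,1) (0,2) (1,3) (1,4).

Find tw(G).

1

A width-1 tree decomposition is:
Bags: B1 = {1, 3}  B2 = {0, 1}  B3 = {1, 4}  B4 = {0, 2}
Tree: B1–B2, B1–B3, B2–B4
The largest bag has 2 vertices, giving width 1; this decomposition certifies tw(G) ≤ 1. Since G has at least one edge (e.g. 3–1), it is not an edgeless graph, so tw(G) ≥ 1. The upper and lower bounds meet at 1, so that is the treewidth.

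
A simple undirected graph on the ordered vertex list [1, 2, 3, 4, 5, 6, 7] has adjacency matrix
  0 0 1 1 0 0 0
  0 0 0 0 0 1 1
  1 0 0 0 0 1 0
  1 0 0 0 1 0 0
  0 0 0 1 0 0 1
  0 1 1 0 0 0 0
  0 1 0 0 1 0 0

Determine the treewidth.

A width-2 tree decomposition is:
Bags: B1 = {4, 5, 7}  B2 = {1, 4, 7}  B3 = {1, 3, 7}  B4 = {3, 6, 7}  B5 = {2, 6, 7}
Tree: B1–B2, B2–B3, B3–B4, B4–B5
Every bag has size at most 3, so the width is 3 − 1 = 2 and tw(G) ≤ 2. Since 7–5–4–1–3–6–2–7 is a cycle in G, G is not acyclic. Forests are exactly the graphs of treewidth ≤ 1, so tw(G) ≥ 2. Combining the bounds, tw(G) = 2.

2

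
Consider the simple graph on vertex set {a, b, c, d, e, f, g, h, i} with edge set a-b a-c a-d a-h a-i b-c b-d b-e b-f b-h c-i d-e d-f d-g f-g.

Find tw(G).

2

A width-2 tree decomposition is:
Bags: B1 = {a, b, c}  B2 = {a, b, d}  B3 = {b, d, f}  B4 = {a, c, i}  B5 = {b, d, e}  B6 = {a, b, h}  B7 = {d, f, g}
Tree: B1–B2, B2–B3, B1–B4, B3–B5, B1–B6, B3–B7
Every bag has size at most 3, so the width is 3 − 1 = 2 and tw(G) ≤ 2. Conversely, {d, f, g} is a clique of size 3, and the vertices of any clique must share a bag in every tree decomposition; so some bag has ≥ 3 vertices and tw(G) ≥ 2. Therefore the treewidth is 2.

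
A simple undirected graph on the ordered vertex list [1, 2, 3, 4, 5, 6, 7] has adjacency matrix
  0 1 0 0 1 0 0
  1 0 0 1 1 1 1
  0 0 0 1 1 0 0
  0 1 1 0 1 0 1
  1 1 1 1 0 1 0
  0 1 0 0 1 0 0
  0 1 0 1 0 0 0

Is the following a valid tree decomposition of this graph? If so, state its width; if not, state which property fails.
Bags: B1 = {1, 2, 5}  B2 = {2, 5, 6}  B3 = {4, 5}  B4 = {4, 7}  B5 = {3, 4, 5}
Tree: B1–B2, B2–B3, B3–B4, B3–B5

No — edge (2,4) lies in no bag.

A tree decomposition must satisfy three properties: every vertex lies in some bag; for every edge, both endpoints lie together in some bag; and for every vertex, the bags containing it form a connected subtree. Here edge (2,4) lies in no bag, so the decomposition is invalid.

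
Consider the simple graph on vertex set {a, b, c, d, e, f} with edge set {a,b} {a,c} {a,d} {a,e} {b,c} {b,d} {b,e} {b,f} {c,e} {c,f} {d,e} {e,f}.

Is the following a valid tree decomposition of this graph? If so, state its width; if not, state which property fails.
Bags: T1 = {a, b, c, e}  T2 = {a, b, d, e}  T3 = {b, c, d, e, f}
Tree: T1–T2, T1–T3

No — bags containing vertex d are not connected in the tree.

A tree decomposition must satisfy three properties: every vertex lies in some bag; for every edge, both endpoints lie together in some bag; and for every vertex, the bags containing it form a connected subtree. Here bags containing vertex d are not connected in the tree, so the decomposition is invalid.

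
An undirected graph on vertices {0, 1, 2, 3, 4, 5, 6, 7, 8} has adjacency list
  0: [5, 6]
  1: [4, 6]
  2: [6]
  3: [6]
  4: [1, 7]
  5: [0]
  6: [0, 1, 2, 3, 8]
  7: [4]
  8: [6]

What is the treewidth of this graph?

A width-1 tree decomposition is:
Bags: B1 = {1, 6}  B2 = {0, 6}  B3 = {1, 4}  B4 = {2, 6}  B5 = {3, 6}  B6 = {0, 5}  B7 = {6, 8}  B8 = {4, 7}
Tree: B1–B2, B1–B3, B2–B4, B1–B5, B2–B6, B1–B7, B3–B8
Every bag has size at most 2, so the width is 2 − 1 = 1 and tw(G) ≤ 1. Any graph with an edge has treewidth ≥ 1, and G has the edge 6–1. Hence tw(G) = 1 exactly.

1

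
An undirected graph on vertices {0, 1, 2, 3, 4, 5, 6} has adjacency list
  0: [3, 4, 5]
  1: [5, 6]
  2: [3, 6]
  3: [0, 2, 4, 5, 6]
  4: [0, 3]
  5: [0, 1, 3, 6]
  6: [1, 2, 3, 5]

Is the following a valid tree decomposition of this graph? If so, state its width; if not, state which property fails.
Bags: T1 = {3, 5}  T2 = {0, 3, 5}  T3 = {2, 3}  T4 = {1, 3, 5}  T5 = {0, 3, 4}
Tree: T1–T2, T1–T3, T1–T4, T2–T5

A tree decomposition must satisfy three properties: every vertex lies in some bag; for every edge, both endpoints lie together in some bag; and for every vertex, the bags containing it form a connected subtree. Here vertex 6 appears in no bag, so the decomposition is invalid.

No — vertex 6 appears in no bag.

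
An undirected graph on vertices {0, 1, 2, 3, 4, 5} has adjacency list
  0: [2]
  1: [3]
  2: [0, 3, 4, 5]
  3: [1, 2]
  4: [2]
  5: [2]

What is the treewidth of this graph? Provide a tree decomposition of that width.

The largest bag has 2 vertices, giving width 1; this decomposition certifies tw(G) ≤ 1. Any graph with an edge has treewidth ≥ 1, and G has the edge 3–2. Combining the bounds, tw(G) = 1.

Treewidth 1.
Bags: B1 = {2, 3}  B2 = {2, 5}  B3 = {0, 2}  B4 = {2, 4}  B5 = {1, 3}
Tree: B1–B2, B1–B3, B1–B4, B1–B5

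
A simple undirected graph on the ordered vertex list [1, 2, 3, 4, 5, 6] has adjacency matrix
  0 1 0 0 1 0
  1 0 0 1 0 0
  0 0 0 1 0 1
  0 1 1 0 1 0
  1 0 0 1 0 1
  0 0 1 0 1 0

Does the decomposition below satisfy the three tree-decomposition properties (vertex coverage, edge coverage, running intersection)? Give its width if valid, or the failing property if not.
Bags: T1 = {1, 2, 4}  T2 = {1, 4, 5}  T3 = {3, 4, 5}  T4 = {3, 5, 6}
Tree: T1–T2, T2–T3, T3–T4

Yes; width 2.

Every vertex of G appears in some bag (union = {1, 2, 3, 4, 5, 6}); every edge is covered by a bag; and for each vertex v the set of bags containing v is connected in the bag tree. The decomposition is therefore valid. The largest bag has 3 vertices, so the width is 2.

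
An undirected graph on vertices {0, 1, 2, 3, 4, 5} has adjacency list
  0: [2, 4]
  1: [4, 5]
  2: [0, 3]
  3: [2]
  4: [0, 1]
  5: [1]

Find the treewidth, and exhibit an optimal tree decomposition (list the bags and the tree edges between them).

The largest bag has 2 vertices, giving width 1; this decomposition certifies tw(G) ≤ 1. G has an edge, so its treewidth is at least 1. Combining the bounds, tw(G) = 1.

Treewidth 1.
Bags: B1 = {1, 5}  B2 = {1, 4}  B3 = {0, 4}  B4 = {0, 2}  B5 = {2, 3}
Tree: B1–B2, B2–B3, B3–B4, B4–B5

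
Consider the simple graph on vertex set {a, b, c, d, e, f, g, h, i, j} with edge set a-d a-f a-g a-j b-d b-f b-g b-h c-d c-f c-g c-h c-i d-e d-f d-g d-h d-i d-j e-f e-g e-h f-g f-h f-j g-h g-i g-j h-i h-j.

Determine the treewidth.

A width-4 tree decomposition is:
Bags: B1 = {c, d, g, h, i}  B2 = {c, d, f, g, h}  B3 = {d, f, g, h, j}  B4 = {b, d, f, g, h}  B5 = {d, e, f, g, h}  B6 = {a, d, f, g, j}
Tree: B1–B2, B2–B3, B3–B4, B2–B5, B3–B6
Every bag has size at most 5, so the width is 5 − 1 = 4 and tw(G) ≤ 4. Conversely, {d, f, g, h, j} is a clique of size 5, and the vertices of any clique must share a bag in every tree decomposition; so some bag has ≥ 5 vertices and tw(G) ≥ 4. The upper and lower bounds meet at 4, so that is the treewidth.

4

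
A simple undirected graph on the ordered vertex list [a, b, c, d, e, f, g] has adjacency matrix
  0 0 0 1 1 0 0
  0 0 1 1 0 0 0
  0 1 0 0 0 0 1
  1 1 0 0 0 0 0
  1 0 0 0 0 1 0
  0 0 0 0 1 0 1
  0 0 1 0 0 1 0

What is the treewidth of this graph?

2

A width-2 tree decomposition is:
Bags: B1 = {a, d, e}  B2 = {b, d, e}  B3 = {b, c, e}  B4 = {c, e, g}  B5 = {e, f, g}
Tree: B1–B2, B2–B3, B3–B4, B4–B5
Every bag has size at most 3, so the width is 3 − 1 = 2 and tw(G) ≤ 2. The edges e–a–d–b–c–g–f–e form a cycle, so G is not a tree and its treewidth is at least 2. The upper and lower bounds meet at 2, so that is the treewidth.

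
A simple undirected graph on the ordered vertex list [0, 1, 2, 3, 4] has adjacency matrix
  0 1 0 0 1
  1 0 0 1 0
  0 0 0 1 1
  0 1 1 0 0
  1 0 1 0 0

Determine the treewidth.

2

A width-2 tree decomposition is:
Bags: B1 = {2, 3, 4}  B2 = {0, 3, 4}  B3 = {0, 1, 3}
Tree: B1–B2, B2–B3
Every bag has size at most 3, so the width is 3 − 1 = 2 and tw(G) ≤ 2. The edges 3–2–4–0–1–3 form a cycle, so G is not a tree and its treewidth is at least 2. Combining the bounds, tw(G) = 2.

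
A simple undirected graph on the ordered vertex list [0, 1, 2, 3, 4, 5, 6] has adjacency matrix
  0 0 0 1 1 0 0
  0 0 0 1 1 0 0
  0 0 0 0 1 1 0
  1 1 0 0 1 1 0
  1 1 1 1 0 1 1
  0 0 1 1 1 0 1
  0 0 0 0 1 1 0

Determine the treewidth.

2

A width-2 tree decomposition is:
Bags: B1 = {3, 4, 5}  B2 = {4, 5, 6}  B3 = {1, 3, 4}  B4 = {0, 3, 4}  B5 = {2, 4, 5}
Tree: B1–B2, B1–B3, B3–B4, B2–B5
Every bag has size at most 3, so the width is 3 − 1 = 2 and tw(G) ≤ 2. Conversely, {2, 4, 5} is a clique of size 3, and the vertices of any clique must share a bag in every tree decomposition; so some bag has ≥ 3 vertices and tw(G) ≥ 2. Combining the bounds, tw(G) = 2.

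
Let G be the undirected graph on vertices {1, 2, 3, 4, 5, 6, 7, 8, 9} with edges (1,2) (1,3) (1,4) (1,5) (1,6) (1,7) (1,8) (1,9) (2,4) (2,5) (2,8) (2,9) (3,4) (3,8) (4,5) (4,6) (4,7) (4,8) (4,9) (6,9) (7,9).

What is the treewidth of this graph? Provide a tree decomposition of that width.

Treewidth 3.
Bags: B1 = {1, 2, 4, 5}  B2 = {1, 2, 4, 8}  B3 = {1, 2, 4, 9}  B4 = {1, 4, 7, 9}  B5 = {1, 4, 6, 9}  B6 = {1, 3, 4, 8}
Tree: B1–B2, B1–B3, B3–B4, B3–B5, B2–B6

Every bag has size at most 4, so the width is 4 − 1 = 3 and tw(G) ≤ 3. On the other hand G contains the 4-clique {1, 2, 4, 8}. A clique must lie in a single bag of any decomposition, so no decomposition can have width below 3. The upper and lower bounds meet at 3, so that is the treewidth.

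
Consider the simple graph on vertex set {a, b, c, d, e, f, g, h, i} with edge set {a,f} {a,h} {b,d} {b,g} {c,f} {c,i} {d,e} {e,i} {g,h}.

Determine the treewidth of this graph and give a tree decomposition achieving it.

Every bag has size at most 3, so the width is 3 − 1 = 2 and tw(G) ≤ 2. The edges h–a–f–c–i–e–d–b–g–h form a cycle, so G is not a tree and its treewidth is at least 2. The upper and lower bounds meet at 2, so that is the treewidth.

Treewidth 2.
Bags: B1 = {a, f, h}  B2 = {c, f, h}  B3 = {c, h, i}  B4 = {e, h, i}  B5 = {d, e, h}  B6 = {b, d, h}  B7 = {b, g, h}
Tree: B1–B2, B2–B3, B3–B4, B4–B5, B5–B6, B6–B7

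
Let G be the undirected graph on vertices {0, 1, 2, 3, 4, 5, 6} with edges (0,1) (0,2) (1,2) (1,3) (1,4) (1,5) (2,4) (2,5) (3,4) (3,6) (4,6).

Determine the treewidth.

2

A width-2 tree decomposition is:
Bags: B1 = {1, 2, 4}  B2 = {1, 3, 4}  B3 = {3, 4, 6}  B4 = {0, 1, 2}  B5 = {1, 2, 5}
Tree: B1–B2, B2–B3, B1–B4, B1–B5
Every bag has size at most 3, so the width is 3 − 1 = 2 and tw(G) ≤ 2. On the other hand G contains the 3-clique {0, 1, 2}. A clique must lie in a single bag of any decomposition, so no decomposition can have width below 2. Therefore the treewidth is 2.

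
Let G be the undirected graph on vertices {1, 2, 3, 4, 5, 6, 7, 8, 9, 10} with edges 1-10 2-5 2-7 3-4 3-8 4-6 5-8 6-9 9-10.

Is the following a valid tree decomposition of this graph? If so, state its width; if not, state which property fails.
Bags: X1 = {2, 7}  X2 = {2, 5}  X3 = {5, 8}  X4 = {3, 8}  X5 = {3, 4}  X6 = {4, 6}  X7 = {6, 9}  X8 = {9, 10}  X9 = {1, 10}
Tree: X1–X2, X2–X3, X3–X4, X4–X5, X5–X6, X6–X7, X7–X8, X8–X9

Yes; width 1.

Vertex coverage: the bags together contain {1, 2, 3, 4, 5, 6, 7, 8, 9, 10}, the full vertex set. Edge coverage: each edge of G has both endpoints in at least one bag. Running intersection: for every vertex, the bags containing it form a connected subtree. All three properties hold, so this is a valid tree decomposition of width max|bag| − 1 = 1, and hence tw(G) ≤ 1.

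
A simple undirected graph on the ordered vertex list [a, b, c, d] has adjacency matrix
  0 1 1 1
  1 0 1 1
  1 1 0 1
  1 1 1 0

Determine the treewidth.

A width-3 tree decomposition is:
Bags: B1 = {a, b, c, d}
Tree: (single bag)
With just one bag of size 4, the width is 4 − 1 = 3, so tw(G) ≤ 3. On the other hand G contains the 4-clique {a, b, c, d}. A clique must lie in a single bag of any decomposition, so no decomposition can have width below 3. Combining the bounds, tw(G) = 3.

3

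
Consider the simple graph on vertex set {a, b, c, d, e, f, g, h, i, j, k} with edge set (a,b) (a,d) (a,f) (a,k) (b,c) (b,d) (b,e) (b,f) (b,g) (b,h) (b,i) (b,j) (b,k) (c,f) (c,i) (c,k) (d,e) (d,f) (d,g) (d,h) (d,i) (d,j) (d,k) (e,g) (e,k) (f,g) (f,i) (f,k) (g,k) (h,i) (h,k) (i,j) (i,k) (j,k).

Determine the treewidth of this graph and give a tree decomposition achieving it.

Treewidth 4.
One optimal decomposition is:
Bags: B1 = {b, d, f, i, k}  B2 = {a, b, d, f, k}  B3 = {b, d, f, g, k}  B4 = {b, d, i, j, k}  B5 = {b, d, e, g, k}  B6 = {b, d, h, i, k}  B7 = {b, c, f, i, k}
Tree: B1–B2, B1–B3, B1–B4, B3–B5, B1–B6, B1–B7

Every bag has size at most 5, so the width is 5 − 1 = 4 and tw(G) ≤ 4. On the other hand G contains the 5-clique {b, d, i, j, k}. A clique must lie in a single bag of any decomposition, so no decomposition can have width below 4. Therefore the treewidth is 4.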